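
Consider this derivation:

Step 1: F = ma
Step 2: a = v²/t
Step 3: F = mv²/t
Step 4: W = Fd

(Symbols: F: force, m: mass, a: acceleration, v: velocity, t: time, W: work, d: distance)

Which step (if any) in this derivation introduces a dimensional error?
Step 2

Step 1: F = ma → LHS [L M T^-2], RHS [L M T^-2] ✓
Step 2: a = v²/t → LHS [L T^-2], RHS [L^2 T^-3] ✗

The first dimensional inconsistency appears in step 2: a = v²/t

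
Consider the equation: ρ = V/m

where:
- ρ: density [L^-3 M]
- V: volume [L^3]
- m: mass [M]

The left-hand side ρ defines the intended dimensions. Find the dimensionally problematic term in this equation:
The right-hand side term V/m

ρ has dimensions [L^-3 M], but V/m has dimensions [L^3 M^-1], so the term V/m is dimensionally wrong for ρ.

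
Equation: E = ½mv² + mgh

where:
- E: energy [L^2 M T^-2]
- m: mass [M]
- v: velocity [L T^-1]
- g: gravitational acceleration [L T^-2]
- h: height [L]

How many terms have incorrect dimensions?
0

LHS E: [L^2 M T^-2]
- ½mv²: [L^2 M T^-2] ✓
- mgh: [L^2 M T^-2] ✓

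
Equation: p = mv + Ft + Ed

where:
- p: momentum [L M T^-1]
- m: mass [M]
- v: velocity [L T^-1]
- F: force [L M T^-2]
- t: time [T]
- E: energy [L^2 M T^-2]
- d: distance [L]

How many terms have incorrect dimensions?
1

LHS p: [L M T^-1]
- mv: [L M T^-1] ✓
- Ft: [L M T^-1] ✓
- Ed: [L^3 M T^-2] ✗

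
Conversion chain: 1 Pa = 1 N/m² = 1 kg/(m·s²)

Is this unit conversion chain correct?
The chain is correct (no errors).

Correct: Pascal is Newton per square meter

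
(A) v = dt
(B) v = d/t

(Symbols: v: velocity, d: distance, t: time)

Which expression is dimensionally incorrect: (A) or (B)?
(A)

(A) v = dt: LHS [L T^-1], RHS [L T] ✗
(B) v = d/t: LHS [L T^-1], RHS [L T^-1] ✓

Expression (A) v = dt is dimensionally incorrect.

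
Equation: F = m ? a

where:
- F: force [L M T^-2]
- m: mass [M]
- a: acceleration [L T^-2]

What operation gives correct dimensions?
multiplication (×): F = m × a

F [L M T^-2]; m [M]; a [L T^-2].
m × a → [L M T^-2] ✓
m ÷ a → [L^-1 M T^2] ✗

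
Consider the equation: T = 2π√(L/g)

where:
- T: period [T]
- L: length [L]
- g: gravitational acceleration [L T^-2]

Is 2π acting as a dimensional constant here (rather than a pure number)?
No

T has dimensions [T] and √(L/g) already has dimensions [T], so the equation balances without 2π contributing any dimensions. 2π is a pure (dimensionless) number; changing or removing it would not affect dimensional consistency.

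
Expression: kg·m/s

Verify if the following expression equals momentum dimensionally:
Yes

The expression kg·m/s has dimensions [L M T^-1], which is exactly momentum [L M T^-1].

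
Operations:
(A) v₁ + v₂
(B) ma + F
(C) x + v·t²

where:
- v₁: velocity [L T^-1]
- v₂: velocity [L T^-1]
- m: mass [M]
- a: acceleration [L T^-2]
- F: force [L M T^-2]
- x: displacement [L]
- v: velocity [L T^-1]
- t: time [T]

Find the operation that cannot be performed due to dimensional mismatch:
(C) x + v·t²

(A) v₁ + v₂: v₁ [L T^-1] and v₂ [L T^-1] — same dimensions ✓
(B) ma + F: ma [L M T^-2] and F [L M T^-2] — same dimensions ✓
(C) x + v·t²: x [L] and v·t² [L T] — different dimensions cannot be added/subtracted ✗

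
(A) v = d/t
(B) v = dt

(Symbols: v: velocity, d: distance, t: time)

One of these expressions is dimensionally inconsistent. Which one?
(B)

(A) v = d/t: LHS [L T^-1], RHS [L T^-1] ✓
(B) v = dt: LHS [L T^-1], RHS [L T] ✗

Expression (B) v = dt is dimensionally incorrect.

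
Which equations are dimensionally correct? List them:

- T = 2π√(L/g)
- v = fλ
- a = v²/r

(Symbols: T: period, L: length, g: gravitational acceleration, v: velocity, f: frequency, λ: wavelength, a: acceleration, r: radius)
Dimensionally correct: T = 2π√(L/g), v = fλ, a = v²/r
Dimensionally incorrect: none
Ordered (correct first, then incorrect): T = 2π√(L/g), v = fλ, a = v²/r

- T = 2π√(L/g): LHS [T], RHS [T] → correct ✓
- v = fλ: LHS [L T^-1], RHS [L T^-1] → correct ✓
- a = v²/r: LHS [L T^-2], RHS [L T^-2] → correct ✓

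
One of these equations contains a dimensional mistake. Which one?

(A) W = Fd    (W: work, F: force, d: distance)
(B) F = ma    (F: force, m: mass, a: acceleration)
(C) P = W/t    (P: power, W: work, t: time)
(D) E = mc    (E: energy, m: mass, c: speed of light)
(D) E = mc

The equation (D) E = mc is dimensionally incorrect.

LHS (E): [L^2 M T^-2]
RHS (mc): [L M T^-1] ✗

The dimensions do not match. The other three equations balance.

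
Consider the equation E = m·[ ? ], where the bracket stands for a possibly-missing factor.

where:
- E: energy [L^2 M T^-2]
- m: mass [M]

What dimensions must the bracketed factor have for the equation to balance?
[L^2 T^-2] — velocity squared (e.g. v²)

E has dimensions [L^2 M T^-2]; m has dimensions [M].
The bracketed factor must supply [L^2 M T^-2] / [M] = [L^2 T^-2].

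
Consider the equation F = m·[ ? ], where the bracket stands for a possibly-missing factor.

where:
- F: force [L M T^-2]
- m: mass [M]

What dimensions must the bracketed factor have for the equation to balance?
[L T^-2] — acceleration (e.g. a)

F has dimensions [L M T^-2]; m has dimensions [M].
The bracketed factor must supply [L M T^-2] / [M] = [L T^-2].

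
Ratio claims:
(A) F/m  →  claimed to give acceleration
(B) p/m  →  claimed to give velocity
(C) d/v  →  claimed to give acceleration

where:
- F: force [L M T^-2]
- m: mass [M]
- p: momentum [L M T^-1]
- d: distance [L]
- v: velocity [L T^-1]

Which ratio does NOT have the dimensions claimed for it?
(C) d/v does not give acceleration

(A) F/m: [L T^-2] = acceleration [L T^-2] ✓
(B) p/m: [L T^-1] = velocity [L T^-1] ✓
(C) d/v: [T] ≠ acceleration [L T^-2] ✗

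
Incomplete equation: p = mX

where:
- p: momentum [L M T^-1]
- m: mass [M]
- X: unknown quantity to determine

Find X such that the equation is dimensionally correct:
X = v (velocity), dimensions [L T^-1]

p has dimensions [L M T^-1]; the rest of the RHS (m) has dimensions [M].
So X must have dimensions [L T^-1] — X = v (velocity).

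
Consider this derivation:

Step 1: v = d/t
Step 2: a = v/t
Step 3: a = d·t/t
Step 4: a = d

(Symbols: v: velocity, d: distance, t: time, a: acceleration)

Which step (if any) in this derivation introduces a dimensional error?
Step 3

Step 1: v = d/t → LHS [L T^-1], RHS [L T^-1] ✓
Step 2: a = v/t → LHS [L T^-2], RHS [L T^-2] ✓
Step 3: a = d·t/t → LHS [L T^-2], RHS [L] ✗

The first dimensional inconsistency appears in step 3: a = d·t/t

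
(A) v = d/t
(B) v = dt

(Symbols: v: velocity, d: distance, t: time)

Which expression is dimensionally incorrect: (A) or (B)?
(B)

(A) v = d/t: LHS [L T^-1], RHS [L T^-1] ✓
(B) v = dt: LHS [L T^-1], RHS [L T] ✗

Expression (B) v = dt is dimensionally incorrect.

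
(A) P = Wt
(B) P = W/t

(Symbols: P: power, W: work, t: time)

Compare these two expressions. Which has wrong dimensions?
(A)

(A) P = Wt: LHS [L^2 M T^-3], RHS [L^2 M T^-1] ✗
(B) P = W/t: LHS [L^2 M T^-3], RHS [L^2 M T^-3] ✓

Expression (A) P = Wt is dimensionally incorrect.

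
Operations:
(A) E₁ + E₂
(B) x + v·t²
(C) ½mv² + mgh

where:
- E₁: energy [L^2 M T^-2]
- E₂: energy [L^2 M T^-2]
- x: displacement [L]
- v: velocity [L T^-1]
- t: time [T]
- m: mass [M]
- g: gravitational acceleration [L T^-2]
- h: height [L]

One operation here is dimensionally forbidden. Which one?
(B) x + v·t²

(A) E₁ + E₂: E₁ [L^2 M T^-2] and E₂ [L^2 M T^-2] — same dimensions ✓
(B) x + v·t²: x [L] and v·t² [L T] — different dimensions cannot be added/subtracted ✗
(C) ½mv² + mgh: ½mv² [L^2 M T^-2] and mgh [L^2 M T^-2] — same dimensions ✓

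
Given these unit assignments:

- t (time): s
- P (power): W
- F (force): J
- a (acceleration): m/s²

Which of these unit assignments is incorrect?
F

The variable F (force) should have units N, not J.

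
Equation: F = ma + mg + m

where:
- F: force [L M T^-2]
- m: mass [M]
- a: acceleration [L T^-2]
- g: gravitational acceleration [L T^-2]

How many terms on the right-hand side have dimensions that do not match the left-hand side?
1

LHS F: [L M T^-2]
- ma: [L M T^-2] ✓
- mg: [L M T^-2] ✓
- m: [M] ✗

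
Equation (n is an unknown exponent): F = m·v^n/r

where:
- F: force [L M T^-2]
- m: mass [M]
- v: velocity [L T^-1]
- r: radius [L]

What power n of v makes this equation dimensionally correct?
n = 2

F has dimensions [L M T^-2]; v has dimensions [L T^-1].
The rest of the RHS has dimensions [L^-1 M], so v^n must supply [L^2 T^-2].
With n = 2: m·v^2/r has dimensions [L M T^-2], matching the LHS ✓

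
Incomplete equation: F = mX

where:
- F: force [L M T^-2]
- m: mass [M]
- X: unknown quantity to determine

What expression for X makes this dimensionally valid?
X = a (acceleration), dimensions [L T^-2]

F has dimensions [L M T^-2]; the rest of the RHS (m) has dimensions [M].
So X must have dimensions [L T^-2] — X = a (acceleration).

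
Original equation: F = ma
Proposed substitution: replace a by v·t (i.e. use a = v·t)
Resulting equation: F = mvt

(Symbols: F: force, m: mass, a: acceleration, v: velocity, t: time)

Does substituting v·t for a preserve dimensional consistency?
No

[a] = [L T^-2] and [v·t] = [L]. These differ, so the substitution replaces a quantity by one of different dimensions and the result F = mvt has LHS [L M T^-2] vs RHS [L M] — inconsistent.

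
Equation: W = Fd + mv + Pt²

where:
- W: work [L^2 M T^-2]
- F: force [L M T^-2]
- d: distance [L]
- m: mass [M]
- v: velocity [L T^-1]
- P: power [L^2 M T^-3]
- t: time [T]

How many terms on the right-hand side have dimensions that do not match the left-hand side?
2

LHS W: [L^2 M T^-2]
- Fd: [L^2 M T^-2] ✓
- mv: [L M T^-1] ✗
- Pt²: [L^2 M T^-1] ✗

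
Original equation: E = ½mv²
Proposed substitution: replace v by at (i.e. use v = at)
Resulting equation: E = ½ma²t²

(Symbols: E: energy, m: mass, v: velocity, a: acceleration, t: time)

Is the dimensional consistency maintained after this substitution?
Yes

[v] = [L T^-1] and [at] = [L T^-1]. These match, so the substitution replaces a quantity by one of the same dimensions and the result E = ½ma²t² has LHS [L^2 M T^-2] vs RHS [L^2 M T^-2] — still consistent.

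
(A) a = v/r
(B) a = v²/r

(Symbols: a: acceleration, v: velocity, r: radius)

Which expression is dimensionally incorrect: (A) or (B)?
(A)

(A) a = v/r: LHS [L T^-2], RHS [T^-1] ✗
(B) a = v²/r: LHS [L T^-2], RHS [L T^-2] ✓

Expression (A) a = v/r is dimensionally incorrect.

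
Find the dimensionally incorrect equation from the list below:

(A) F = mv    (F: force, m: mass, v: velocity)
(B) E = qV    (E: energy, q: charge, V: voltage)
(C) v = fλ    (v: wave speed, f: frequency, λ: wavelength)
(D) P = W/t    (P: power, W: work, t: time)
(A) F = mv

The equation (A) F = mv is dimensionally incorrect.

LHS (F): [L M T^-2]
RHS (mv): [L M T^-1] ✗

The dimensions do not match. The other three equations balance.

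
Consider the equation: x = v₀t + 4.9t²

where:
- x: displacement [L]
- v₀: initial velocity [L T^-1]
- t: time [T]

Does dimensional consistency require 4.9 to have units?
Yes

x has dimensions [L], while t² alone has dimensions [T^2]. For the equation to balance, the factor 4.9 must carry dimensions [L T^-2] — it is a dimensional constant (a numerical value of a physical quantity with its units suppressed), not a pure number.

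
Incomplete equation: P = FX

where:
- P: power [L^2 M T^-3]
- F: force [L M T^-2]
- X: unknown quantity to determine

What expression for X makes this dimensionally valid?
X = v (velocity), dimensions [L T^-1]

P has dimensions [L^2 M T^-3]; the rest of the RHS (F) has dimensions [L M T^-2].
So X must have dimensions [L T^-1] — X = v (velocity).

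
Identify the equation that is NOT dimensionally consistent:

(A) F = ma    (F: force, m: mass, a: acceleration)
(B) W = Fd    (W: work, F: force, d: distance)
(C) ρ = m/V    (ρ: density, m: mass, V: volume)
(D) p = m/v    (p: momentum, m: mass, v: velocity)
(D) p = m/v

The equation (D) p = m/v is dimensionally incorrect.

LHS (p): [L M T^-1]
RHS (m/v): [L^-1 M T] ✗

The dimensions do not match. The other three equations balance.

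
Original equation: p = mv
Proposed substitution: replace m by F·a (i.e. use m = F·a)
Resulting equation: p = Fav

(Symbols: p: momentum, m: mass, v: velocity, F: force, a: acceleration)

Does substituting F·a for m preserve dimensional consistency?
No

[m] = [M] and [F·a] = [L^2 M T^-4]. These differ, so the substitution replaces a quantity by one of different dimensions and the result p = Fav has LHS [L M T^-1] vs RHS [L^3 M T^-5] — inconsistent.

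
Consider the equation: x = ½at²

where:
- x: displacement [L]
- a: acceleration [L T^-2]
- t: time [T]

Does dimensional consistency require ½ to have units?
No

x has dimensions [L] and at² already has dimensions [L], so the equation balances without ½ contributing any dimensions. ½ is a pure (dimensionless) number; changing or removing it would not affect dimensional consistency.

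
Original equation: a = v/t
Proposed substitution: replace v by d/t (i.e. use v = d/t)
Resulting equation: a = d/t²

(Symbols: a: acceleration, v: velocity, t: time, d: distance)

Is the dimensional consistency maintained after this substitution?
Yes

[v] = [L T^-1] and [d/t] = [L T^-1]. These match, so the substitution replaces a quantity by one of the same dimensions and the result a = d/t² has LHS [L T^-2] vs RHS [L T^-2] — still consistent.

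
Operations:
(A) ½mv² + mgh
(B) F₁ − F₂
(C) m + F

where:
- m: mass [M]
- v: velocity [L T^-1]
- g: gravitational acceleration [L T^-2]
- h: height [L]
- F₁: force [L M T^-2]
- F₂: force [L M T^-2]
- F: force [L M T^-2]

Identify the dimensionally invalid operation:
(C) m + F

(A) ½mv² + mgh: ½mv² [L^2 M T^-2] and mgh [L^2 M T^-2] — same dimensions ✓
(B) F₁ − F₂: F₁ [L M T^-2] and F₂ [L M T^-2] — same dimensions ✓
(C) m + F: m [M] and F [L M T^-2] — different dimensions cannot be added/subtracted ✗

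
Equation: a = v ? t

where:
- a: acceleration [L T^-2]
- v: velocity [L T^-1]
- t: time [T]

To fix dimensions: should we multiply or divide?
division (÷): a = v ÷ t

a [L T^-2]; v [L T^-1]; t [T].
v × t → [L] ✗
v ÷ t → [L T^-2] ✓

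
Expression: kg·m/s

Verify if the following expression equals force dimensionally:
No

The expression kg·m/s has dimensions [L M T^-1], but force has dimensions [L M T^-2].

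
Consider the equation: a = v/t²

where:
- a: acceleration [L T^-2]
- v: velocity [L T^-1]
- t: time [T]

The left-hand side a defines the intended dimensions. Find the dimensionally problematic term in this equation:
The right-hand side term v/t²

a has dimensions [L T^-2], but v/t² has dimensions [L T^-3], so the term v/t² is dimensionally wrong for a.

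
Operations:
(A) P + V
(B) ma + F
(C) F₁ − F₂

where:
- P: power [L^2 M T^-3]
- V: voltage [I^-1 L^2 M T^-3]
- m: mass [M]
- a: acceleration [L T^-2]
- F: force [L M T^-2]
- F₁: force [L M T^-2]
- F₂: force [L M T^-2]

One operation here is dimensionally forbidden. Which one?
(A) P + V

(A) P + V: P [L^2 M T^-3] and V [I^-1 L^2 M T^-3] — different dimensions cannot be added/subtracted ✗
(B) ma + F: ma [L M T^-2] and F [L M T^-2] — same dimensions ✓
(C) F₁ − F₂: F₁ [L M T^-2] and F₂ [L M T^-2] — same dimensions ✓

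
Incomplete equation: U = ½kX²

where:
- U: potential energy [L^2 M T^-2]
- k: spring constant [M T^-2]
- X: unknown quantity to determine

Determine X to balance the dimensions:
X = x (displacement), dimensions [L]

U has dimensions [L^2 M T^-2]; the rest of the RHS (½k) has dimensions [M T^-2].
So X² must have dimensions [L^2], i.e. X has dimensions [L] — X = x (displacement).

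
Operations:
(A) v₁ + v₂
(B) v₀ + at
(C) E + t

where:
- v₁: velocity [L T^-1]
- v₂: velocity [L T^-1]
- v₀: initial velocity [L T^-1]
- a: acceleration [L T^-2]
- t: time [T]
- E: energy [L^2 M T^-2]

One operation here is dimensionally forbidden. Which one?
(C) E + t

(A) v₁ + v₂: v₁ [L T^-1] and v₂ [L T^-1] — same dimensions ✓
(B) v₀ + at: v₀ [L T^-1] and at [L T^-1] — same dimensions ✓
(C) E + t: E [L^2 M T^-2] and t [T] — different dimensions cannot be added/subtracted ✗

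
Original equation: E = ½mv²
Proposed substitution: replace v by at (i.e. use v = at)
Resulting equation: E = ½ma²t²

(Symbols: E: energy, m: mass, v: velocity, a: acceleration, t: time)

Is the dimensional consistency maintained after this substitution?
Yes

[v] = [L T^-1] and [at] = [L T^-1]. These match, so the substitution replaces a quantity by one of the same dimensions and the result E = ½ma²t² has LHS [L^2 M T^-2] vs RHS [L^2 M T^-2] — still consistent.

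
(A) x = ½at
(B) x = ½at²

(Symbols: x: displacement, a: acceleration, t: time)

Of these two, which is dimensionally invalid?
(A)

(A) x = ½at: LHS [L], RHS [L T^-1] ✗
(B) x = ½at²: LHS [L], RHS [L] ✓

Expression (A) x = ½at is dimensionally incorrect.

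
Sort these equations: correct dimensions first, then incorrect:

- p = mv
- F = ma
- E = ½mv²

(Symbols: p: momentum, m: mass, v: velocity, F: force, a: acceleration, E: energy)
Dimensionally correct: p = mv, F = ma, E = ½mv²
Dimensionally incorrect: none
Ordered (correct first, then incorrect): p = mv, F = ma, E = ½mv²

- p = mv: LHS [L M T^-1], RHS [L M T^-1] → correct ✓
- F = ma: LHS [L M T^-2], RHS [L M T^-2] → correct ✓
- E = ½mv²: LHS [L^2 M T^-2], RHS [L^2 M T^-2] → correct ✓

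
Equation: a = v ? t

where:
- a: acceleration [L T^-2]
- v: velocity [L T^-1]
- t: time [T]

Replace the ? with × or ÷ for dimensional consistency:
division (÷): a = v ÷ t

a [L T^-2]; v [L T^-1]; t [T].
v × t → [L] ✗
v ÷ t → [L T^-2] ✓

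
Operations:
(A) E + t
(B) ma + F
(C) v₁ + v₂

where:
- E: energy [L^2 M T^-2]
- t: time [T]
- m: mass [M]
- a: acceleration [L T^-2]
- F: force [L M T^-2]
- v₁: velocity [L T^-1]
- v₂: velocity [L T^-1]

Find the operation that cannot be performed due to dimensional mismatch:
(A) E + t

(A) E + t: E [L^2 M T^-2] and t [T] — different dimensions cannot be added/subtracted ✗
(B) ma + F: ma [L M T^-2] and F [L M T^-2] — same dimensions ✓
(C) v₁ + v₂: v₁ [L T^-1] and v₂ [L T^-1] — same dimensions ✓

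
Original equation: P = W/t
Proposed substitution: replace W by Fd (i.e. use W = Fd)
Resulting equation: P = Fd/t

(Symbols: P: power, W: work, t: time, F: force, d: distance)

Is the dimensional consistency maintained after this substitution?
Yes

[W] = [L^2 M T^-2] and [Fd] = [L^2 M T^-2]. These match, so the substitution replaces a quantity by one of the same dimensions and the result P = Fd/t has LHS [L^2 M T^-3] vs RHS [L^2 M T^-3] — still consistent.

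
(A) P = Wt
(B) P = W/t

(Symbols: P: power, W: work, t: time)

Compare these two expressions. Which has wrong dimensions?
(A)

(A) P = Wt: LHS [L^2 M T^-3], RHS [L^2 M T^-1] ✗
(B) P = W/t: LHS [L^2 M T^-3], RHS [L^2 M T^-3] ✓

Expression (A) P = Wt is dimensionally incorrect.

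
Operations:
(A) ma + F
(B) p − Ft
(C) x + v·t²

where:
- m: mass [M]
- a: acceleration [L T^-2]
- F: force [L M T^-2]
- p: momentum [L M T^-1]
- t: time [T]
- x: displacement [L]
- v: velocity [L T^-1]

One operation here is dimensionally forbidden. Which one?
(C) x + v·t²

(A) ma + F: ma [L M T^-2] and F [L M T^-2] — same dimensions ✓
(B) p − Ft: p [L M T^-1] and Ft [L M T^-1] — same dimensions ✓
(C) x + v·t²: x [L] and v·t² [L T] — different dimensions cannot be added/subtracted ✗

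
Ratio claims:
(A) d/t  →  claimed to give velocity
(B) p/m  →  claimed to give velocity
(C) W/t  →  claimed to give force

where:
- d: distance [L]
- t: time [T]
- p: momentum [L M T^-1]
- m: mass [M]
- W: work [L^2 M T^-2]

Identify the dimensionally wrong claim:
(C) W/t does not give force

(A) d/t: [L T^-1] = velocity [L T^-1] ✓
(B) p/m: [L T^-1] = velocity [L T^-1] ✓
(C) W/t: [L^2 M T^-3] ≠ force [L M T^-2] ✗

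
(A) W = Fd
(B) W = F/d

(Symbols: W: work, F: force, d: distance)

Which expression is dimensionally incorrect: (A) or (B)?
(B)

(A) W = Fd: LHS [L^2 M T^-2], RHS [L^2 M T^-2] ✓
(B) W = F/d: LHS [L^2 M T^-2], RHS [M T^-2] ✗

Expression (B) W = F/d is dimensionally incorrect.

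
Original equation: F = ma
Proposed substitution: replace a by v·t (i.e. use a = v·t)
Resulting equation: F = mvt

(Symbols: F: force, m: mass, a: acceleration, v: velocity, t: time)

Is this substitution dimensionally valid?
No

[a] = [L T^-2] and [v·t] = [L]. These differ, so the substitution replaces a quantity by one of different dimensions and the result F = mvt has LHS [L M T^-2] vs RHS [L M] — inconsistent.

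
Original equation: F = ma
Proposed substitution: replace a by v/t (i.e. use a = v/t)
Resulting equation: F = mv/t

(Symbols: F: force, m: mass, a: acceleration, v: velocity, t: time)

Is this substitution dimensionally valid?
Yes

[a] = [L T^-2] and [v/t] = [L T^-2]. These match, so the substitution replaces a quantity by one of the same dimensions and the result F = mv/t has LHS [L M T^-2] vs RHS [L M T^-2] — still consistent.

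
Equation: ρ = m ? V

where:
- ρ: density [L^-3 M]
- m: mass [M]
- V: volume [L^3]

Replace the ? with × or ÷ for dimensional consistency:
division (÷): ρ = m ÷ V

ρ [L^-3 M]; m [M]; V [L^3].
m × V → [L^3 M] ✗
m ÷ V → [L^-3 M] ✓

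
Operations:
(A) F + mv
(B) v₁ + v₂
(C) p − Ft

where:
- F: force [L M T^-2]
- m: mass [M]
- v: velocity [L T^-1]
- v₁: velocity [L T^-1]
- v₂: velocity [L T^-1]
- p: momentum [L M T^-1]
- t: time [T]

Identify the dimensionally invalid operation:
(A) F + mv

(A) F + mv: F [L M T^-2] and mv [L M T^-1] — different dimensions cannot be added/subtracted ✗
(B) v₁ + v₂: v₁ [L T^-1] and v₂ [L T^-1] — same dimensions ✓
(C) p − Ft: p [L M T^-1] and Ft [L M T^-1] — same dimensions ✓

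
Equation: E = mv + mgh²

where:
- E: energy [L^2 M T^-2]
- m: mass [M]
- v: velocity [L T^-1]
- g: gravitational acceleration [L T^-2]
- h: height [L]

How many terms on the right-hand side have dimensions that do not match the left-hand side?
2

LHS E: [L^2 M T^-2]
- mv: [L M T^-1] ✗
- mgh²: [L^3 M T^-2] ✗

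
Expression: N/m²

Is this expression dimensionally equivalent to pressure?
Yes

The expression N/m² has dimensions [L^-1 M T^-2], which is exactly pressure [L^-1 M T^-2].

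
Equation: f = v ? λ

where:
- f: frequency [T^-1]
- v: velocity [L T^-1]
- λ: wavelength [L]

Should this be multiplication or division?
division (÷): f = v ÷ λ

f [T^-1]; v [L T^-1]; λ [L].
v × λ → [L^2 T^-1] ✗
v ÷ λ → [T^-1] ✓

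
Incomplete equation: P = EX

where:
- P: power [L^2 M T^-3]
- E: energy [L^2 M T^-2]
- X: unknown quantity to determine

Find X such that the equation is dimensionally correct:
X = f (inverse time / frequency (1/t)), dimensions [T^-1]

P has dimensions [L^2 M T^-3]; the rest of the RHS (E) has dimensions [L^2 M T^-2].
So X must have dimensions [T^-1] — X = f (inverse time / frequency (1/t)).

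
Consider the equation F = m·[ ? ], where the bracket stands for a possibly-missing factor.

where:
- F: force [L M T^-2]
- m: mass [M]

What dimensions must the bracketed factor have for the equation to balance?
[L T^-2] — acceleration (e.g. a)

F has dimensions [L M T^-2]; m has dimensions [M].
The bracketed factor must supply [L M T^-2] / [M] = [L T^-2].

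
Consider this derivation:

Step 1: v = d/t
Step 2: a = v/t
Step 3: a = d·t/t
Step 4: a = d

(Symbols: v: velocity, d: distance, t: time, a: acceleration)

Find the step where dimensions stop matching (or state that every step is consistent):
Step 3

Step 1: v = d/t → LHS [L T^-1], RHS [L T^-1] ✓
Step 2: a = v/t → LHS [L T^-2], RHS [L T^-2] ✓
Step 3: a = d·t/t → LHS [L T^-2], RHS [L] ✗

The first dimensional inconsistency appears in step 3: a = d·t/t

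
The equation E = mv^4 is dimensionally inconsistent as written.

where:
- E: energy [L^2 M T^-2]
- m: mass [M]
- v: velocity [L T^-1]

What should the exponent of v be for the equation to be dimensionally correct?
The exponent of v should be 2: E = mv^2

The LHS E has dimensions [L^2 M T^-2]; v has dimensions [L T^-1].
As written, the RHS mv^4 (exponent 4 on v) has dimensions [L^4 M T^-4], which does not match.
With exponent 2, the RHS mv^2 has dimensions [L^2 M T^-2], matching the LHS.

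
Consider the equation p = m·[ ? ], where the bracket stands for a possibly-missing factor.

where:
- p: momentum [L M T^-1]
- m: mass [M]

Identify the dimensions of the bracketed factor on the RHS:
[L T^-1] — velocity (e.g. v)

p has dimensions [L M T^-1]; m has dimensions [M].
The bracketed factor must supply [L M T^-1] / [M] = [L T^-1].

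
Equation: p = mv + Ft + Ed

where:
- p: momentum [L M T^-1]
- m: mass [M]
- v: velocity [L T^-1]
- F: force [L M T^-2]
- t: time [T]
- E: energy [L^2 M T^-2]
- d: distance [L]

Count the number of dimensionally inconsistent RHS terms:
1

LHS p: [L M T^-1]
- mv: [L M T^-1] ✓
- Ft: [L M T^-1] ✓
- Ed: [L^3 M T^-2] ✗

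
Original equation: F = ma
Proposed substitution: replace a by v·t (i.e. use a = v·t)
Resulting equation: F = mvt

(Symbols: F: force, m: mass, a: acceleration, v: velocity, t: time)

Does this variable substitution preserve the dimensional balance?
No

[a] = [L T^-2] and [v·t] = [L]. These differ, so the substitution replaces a quantity by one of different dimensions and the result F = mvt has LHS [L M T^-2] vs RHS [L M] — inconsistent.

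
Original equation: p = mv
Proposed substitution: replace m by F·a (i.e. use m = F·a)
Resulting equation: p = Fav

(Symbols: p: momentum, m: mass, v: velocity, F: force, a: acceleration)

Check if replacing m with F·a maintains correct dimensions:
No

[m] = [M] and [F·a] = [L^2 M T^-4]. These differ, so the substitution replaces a quantity by one of different dimensions and the result p = Fav has LHS [L M T^-1] vs RHS [L^3 M T^-5] — inconsistent.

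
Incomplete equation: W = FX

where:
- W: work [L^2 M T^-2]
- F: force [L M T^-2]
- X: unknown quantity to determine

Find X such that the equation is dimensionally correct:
X = d (distance), dimensions [L]

W has dimensions [L^2 M T^-2]; the rest of the RHS (F) has dimensions [L M T^-2].
So X must have dimensions [L] — X = d (distance).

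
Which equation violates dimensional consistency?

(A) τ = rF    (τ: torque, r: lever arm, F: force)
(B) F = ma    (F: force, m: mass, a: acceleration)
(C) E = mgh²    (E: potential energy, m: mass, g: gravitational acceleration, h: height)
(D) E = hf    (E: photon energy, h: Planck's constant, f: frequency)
(C) E = mgh²

The equation (C) E = mgh² is dimensionally incorrect.

LHS (E): [L^2 M T^-2]
RHS (mgh²): [L^3 M T^-2] ✗

The dimensions do not match. The other three equations balance.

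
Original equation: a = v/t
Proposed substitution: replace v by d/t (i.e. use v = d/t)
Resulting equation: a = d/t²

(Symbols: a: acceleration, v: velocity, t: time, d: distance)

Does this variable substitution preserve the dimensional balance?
Yes

[v] = [L T^-1] and [d/t] = [L T^-1]. These match, so the substitution replaces a quantity by one of the same dimensions and the result a = d/t² has LHS [L T^-2] vs RHS [L T^-2] — still consistent.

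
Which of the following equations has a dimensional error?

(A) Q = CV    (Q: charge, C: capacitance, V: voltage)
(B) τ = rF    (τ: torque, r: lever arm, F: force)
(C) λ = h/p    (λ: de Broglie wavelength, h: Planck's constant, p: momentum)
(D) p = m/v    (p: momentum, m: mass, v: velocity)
(D) p = m/v

The equation (D) p = m/v is dimensionally incorrect.

LHS (p): [L M T^-1]
RHS (m/v): [L^-1 M T] ✗

The dimensions do not match. The other three equations balance.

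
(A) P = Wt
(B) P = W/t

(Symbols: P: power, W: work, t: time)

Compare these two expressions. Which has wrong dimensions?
(A)

(A) P = Wt: LHS [L^2 M T^-3], RHS [L^2 M T^-1] ✗
(B) P = W/t: LHS [L^2 M T^-3], RHS [L^2 M T^-3] ✓

Expression (A) P = Wt is dimensionally incorrect.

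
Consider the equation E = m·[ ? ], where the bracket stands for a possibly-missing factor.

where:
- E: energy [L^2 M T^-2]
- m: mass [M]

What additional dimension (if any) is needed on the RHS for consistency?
[L^2 T^-2] — velocity squared (e.g. v²)

E has dimensions [L^2 M T^-2]; m has dimensions [M].
The bracketed factor must supply [L^2 M T^-2] / [M] = [L^2 T^-2].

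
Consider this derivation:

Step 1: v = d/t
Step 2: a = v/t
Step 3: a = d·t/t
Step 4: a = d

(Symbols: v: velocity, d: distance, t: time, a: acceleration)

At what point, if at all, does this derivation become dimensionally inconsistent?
Step 3

Step 1: v = d/t → LHS [L T^-1], RHS [L T^-1] ✓
Step 2: a = v/t → LHS [L T^-2], RHS [L T^-2] ✓
Step 3: a = d·t/t → LHS [L T^-2], RHS [L] ✗

The first dimensional inconsistency appears in step 3: a = d·t/t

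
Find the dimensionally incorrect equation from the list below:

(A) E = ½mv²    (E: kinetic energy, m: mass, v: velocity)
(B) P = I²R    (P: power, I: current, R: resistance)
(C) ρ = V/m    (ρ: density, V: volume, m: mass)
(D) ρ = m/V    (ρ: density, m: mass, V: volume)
(C) ρ = V/m

The equation (C) ρ = V/m is dimensionally incorrect.

LHS (ρ): [L^-3 M]
RHS (V/m): [L^3 M^-1] ✗

The dimensions do not match. The other three equations balance.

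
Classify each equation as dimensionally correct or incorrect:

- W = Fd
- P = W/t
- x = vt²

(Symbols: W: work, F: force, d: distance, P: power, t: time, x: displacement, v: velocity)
Dimensionally correct: W = Fd, P = W/t
Dimensionally incorrect: x = vt²
Ordered (correct first, then incorrect): W = Fd, P = W/t, x = vt²

- W = Fd: LHS [L^2 M T^-2], RHS [L^2 M T^-2] → correct ✓
- P = W/t: LHS [L^2 M T^-3], RHS [L^2 M T^-3] → correct ✓
- x = vt²: LHS [L], RHS [L T] → incorrect ✗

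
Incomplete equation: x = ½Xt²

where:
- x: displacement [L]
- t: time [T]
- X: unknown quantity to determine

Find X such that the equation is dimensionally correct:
X = a (acceleration), dimensions [L T^-2]

x has dimensions [L]; the rest of the RHS (½ t²) has dimensions [T^2].
So X must have dimensions [L T^-2] — X = a (acceleration).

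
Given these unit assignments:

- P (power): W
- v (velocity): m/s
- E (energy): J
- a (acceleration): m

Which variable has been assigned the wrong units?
a

The variable a (acceleration) should have units m/s², not m.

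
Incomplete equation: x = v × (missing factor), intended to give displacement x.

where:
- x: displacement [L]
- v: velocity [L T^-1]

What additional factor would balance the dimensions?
t (time), dimensions [T]

x has dimensions [L] and v has dimensions [L T^-1].
The missing factor must have dimensions [L] / [L T^-1] = [T], i.e. time (t).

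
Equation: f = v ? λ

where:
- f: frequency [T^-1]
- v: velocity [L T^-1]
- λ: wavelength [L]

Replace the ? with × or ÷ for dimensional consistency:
division (÷): f = v ÷ λ

f [T^-1]; v [L T^-1]; λ [L].
v × λ → [L^2 T^-1] ✗
v ÷ λ → [T^-1] ✓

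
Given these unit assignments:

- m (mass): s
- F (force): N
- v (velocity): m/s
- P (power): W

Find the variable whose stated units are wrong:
m

The variable m (mass) should have units kg, not s.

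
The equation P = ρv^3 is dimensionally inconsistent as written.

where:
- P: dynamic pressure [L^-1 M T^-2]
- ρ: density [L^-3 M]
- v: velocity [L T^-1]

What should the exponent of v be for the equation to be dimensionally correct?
The exponent of v should be 2: P = ρv^2

The LHS P has dimensions [L^-1 M T^-2]; v has dimensions [L T^-1].
As written, the RHS ρv^3 (exponent 3 on v) has dimensions [M T^-3], which does not match.
With exponent 2, the RHS ρv^2 has dimensions [L^-1 M T^-2], matching the LHS.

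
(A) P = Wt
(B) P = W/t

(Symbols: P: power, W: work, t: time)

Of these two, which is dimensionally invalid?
(A)

(A) P = Wt: LHS [L^2 M T^-3], RHS [L^2 M T^-1] ✗
(B) P = W/t: LHS [L^2 M T^-3], RHS [L^2 M T^-3] ✓

Expression (A) P = Wt is dimensionally incorrect.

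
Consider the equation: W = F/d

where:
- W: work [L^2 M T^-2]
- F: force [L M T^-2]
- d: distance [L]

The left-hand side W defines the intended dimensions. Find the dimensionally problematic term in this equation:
The right-hand side term F/d

W has dimensions [L^2 M T^-2], but F/d has dimensions [M T^-2], so the term F/d is dimensionally wrong for W.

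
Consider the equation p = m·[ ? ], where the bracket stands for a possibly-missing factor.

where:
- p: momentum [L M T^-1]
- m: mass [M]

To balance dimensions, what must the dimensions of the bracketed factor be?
[L T^-1] — velocity (e.g. v)

p has dimensions [L M T^-1]; m has dimensions [M].
The bracketed factor must supply [L M T^-1] / [M] = [L T^-1].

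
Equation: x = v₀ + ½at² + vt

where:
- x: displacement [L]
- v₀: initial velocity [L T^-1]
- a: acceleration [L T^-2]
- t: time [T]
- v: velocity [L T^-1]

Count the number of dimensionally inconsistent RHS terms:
1

LHS x: [L]
- v₀: [L T^-1] ✗
- ½at²: [L] ✓
- vt: [L] ✓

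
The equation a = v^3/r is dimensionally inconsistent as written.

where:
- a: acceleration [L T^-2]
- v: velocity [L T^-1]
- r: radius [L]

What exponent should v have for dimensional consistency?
The exponent of v should be 2: a = v^2/r

The LHS a has dimensions [L T^-2]; v has dimensions [L T^-1].
As written, the RHS v^3/r (exponent 3 on v) has dimensions [L^2 T^-3], which does not match.
With exponent 2, the RHS v^2/r has dimensions [L T^-2], matching the LHS.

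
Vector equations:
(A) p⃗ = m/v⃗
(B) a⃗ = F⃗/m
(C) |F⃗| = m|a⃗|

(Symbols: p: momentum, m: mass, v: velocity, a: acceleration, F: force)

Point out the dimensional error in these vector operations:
(A) p⃗ = m/v⃗

(A) p⃗ = m/v⃗: LHS [L M T^-1], RHS [L^-1 M T] ✗ — momentum is mass times velocity; should be mv⃗ (and division by a vector is undefined)
(B) a⃗ = F⃗/m: LHS [L T^-2], RHS [L T^-2] ✓ — force (vector) divided by mass (scalar)
(C) |F⃗| = m|a⃗|: LHS [L M T^-2], RHS [L M T^-2] ✓ — magnitudes of vectors are scalars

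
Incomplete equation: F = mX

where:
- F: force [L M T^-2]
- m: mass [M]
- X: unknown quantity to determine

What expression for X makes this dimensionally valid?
X = a (acceleration), dimensions [L T^-2]

F has dimensions [L M T^-2]; the rest of the RHS (m) has dimensions [M].
So X must have dimensions [L T^-2] — X = a (acceleration).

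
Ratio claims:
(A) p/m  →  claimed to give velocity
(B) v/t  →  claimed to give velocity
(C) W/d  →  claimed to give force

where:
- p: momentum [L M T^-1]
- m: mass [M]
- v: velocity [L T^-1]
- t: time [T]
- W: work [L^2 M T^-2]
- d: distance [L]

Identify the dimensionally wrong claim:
(B) v/t does not give velocity

(A) p/m: [L T^-1] = velocity [L T^-1] ✓
(B) v/t: [L T^-2] ≠ velocity [L T^-1] ✗
(C) W/d: [L M T^-2] = force [L M T^-2] ✓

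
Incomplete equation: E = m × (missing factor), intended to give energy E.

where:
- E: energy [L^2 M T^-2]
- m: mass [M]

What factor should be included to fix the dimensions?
v² (velocity squared), dimensions [L^2 T^-2]

E has dimensions [L^2 M T^-2] and m has dimensions [M].
The missing factor must have dimensions [L^2 M T^-2] / [M] = [L^2 T^-2], i.e. velocity squared (v²).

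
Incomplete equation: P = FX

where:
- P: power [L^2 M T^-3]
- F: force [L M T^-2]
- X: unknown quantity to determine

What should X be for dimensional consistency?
X = v (velocity), dimensions [L T^-1]

P has dimensions [L^2 M T^-3]; the rest of the RHS (F) has dimensions [L M T^-2].
So X must have dimensions [L T^-1] — X = v (velocity).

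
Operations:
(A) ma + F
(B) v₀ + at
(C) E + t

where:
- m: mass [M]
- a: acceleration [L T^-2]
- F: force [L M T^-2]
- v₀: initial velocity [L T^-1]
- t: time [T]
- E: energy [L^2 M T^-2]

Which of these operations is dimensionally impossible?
(C) E + t

(A) ma + F: ma [L M T^-2] and F [L M T^-2] — same dimensions ✓
(B) v₀ + at: v₀ [L T^-1] and at [L T^-1] — same dimensions ✓
(C) E + t: E [L^2 M T^-2] and t [T] — different dimensions cannot be added/subtracted ✗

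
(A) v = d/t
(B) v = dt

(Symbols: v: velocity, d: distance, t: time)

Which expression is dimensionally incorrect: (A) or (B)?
(B)

(A) v = d/t: LHS [L T^-1], RHS [L T^-1] ✓
(B) v = dt: LHS [L T^-1], RHS [L T] ✗

Expression (B) v = dt is dimensionally incorrect.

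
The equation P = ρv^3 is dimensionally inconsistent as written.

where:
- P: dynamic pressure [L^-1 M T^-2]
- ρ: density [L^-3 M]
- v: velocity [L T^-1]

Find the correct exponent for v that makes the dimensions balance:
The exponent of v should be 2: P = ρv^2

The LHS P has dimensions [L^-1 M T^-2]; v has dimensions [L T^-1].
As written, the RHS ρv^3 (exponent 3 on v) has dimensions [M T^-3], which does not match.
With exponent 2, the RHS ρv^2 has dimensions [L^-1 M T^-2], matching the LHS.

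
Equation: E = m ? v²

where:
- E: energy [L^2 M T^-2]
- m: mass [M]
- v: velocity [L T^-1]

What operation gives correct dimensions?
multiplication (×): E = m × v²

E [L^2 M T^-2]; m [M]; v² [L^2 T^-2].
m × v² → [L^2 M T^-2] ✓
m ÷ v² → [L^-2 M T^2] ✗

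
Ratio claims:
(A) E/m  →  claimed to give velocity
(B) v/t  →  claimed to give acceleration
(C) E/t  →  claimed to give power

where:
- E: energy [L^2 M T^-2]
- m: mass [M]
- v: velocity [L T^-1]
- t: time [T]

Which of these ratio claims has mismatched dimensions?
(A) E/m does not give velocity

(A) E/m: [L^2 T^-2] ≠ velocity [L T^-1] ✗
(B) v/t: [L T^-2] = acceleration [L T^-2] ✓
(C) E/t: [L^2 M T^-3] = power [L^2 M T^-3] ✓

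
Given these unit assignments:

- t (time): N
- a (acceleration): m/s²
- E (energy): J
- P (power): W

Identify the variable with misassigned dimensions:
t

The variable t (time) should have units s, not N.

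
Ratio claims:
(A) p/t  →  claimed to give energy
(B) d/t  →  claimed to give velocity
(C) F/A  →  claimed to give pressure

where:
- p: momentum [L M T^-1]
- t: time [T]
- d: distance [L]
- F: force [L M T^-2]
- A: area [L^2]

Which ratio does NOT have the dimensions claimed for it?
(A) p/t does not give energy

(A) p/t: [L M T^-2] ≠ energy [L^2 M T^-2] ✗
(B) d/t: [L T^-1] = velocity [L T^-1] ✓
(C) F/A: [L^-1 M T^-2] = pressure [L^-1 M T^-2] ✓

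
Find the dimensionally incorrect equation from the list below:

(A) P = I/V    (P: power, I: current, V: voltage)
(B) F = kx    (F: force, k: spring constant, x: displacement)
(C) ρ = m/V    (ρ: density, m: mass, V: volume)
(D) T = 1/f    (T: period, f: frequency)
(A) P = I/V

The equation (A) P = I/V is dimensionally incorrect.

LHS (P): [L^2 M T^-3]
RHS (I/V): [I^2 L^-2 M^-1 T^3] ✗

The dimensions do not match. The other three equations balance.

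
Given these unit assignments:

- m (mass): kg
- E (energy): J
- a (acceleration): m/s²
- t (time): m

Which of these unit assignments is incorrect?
t

The variable t (time) should have units s, not m.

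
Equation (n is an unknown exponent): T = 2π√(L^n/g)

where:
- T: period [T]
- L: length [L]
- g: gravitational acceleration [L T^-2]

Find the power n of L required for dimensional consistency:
n = 1

T has dimensions [T]; L has dimensions [L].
With n = 1: 2π√(L^1/g) has dimensions [T], matching the LHS ✓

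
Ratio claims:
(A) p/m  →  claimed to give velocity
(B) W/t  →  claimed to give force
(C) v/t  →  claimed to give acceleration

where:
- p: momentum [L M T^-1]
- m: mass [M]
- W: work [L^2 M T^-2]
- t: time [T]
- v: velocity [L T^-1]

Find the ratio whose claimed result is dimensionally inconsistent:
(B) W/t does not give force

(A) p/m: [L T^-1] = velocity [L T^-1] ✓
(B) W/t: [L^2 M T^-3] ≠ force [L M T^-2] ✗
(C) v/t: [L T^-2] = acceleration [L T^-2] ✓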